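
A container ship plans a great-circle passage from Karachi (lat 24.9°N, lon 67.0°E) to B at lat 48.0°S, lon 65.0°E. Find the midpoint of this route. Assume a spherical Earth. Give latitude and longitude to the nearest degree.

≈ lat 12°S, lon 66°E

From cos δ = sin φ₁ sin φ₂ + cos φ₁ cos φ₂ cos Δλ, the central angle is δ ≈ 1.273 rad (72.9°).
Interpolate at f = 1/2 with slerp weights a = sin((1−f)δ)/sin δ ≈ 0.622, b = sin(fδ)/sin δ ≈ 0.622.
p = a·p₁ + b·p₂ ≈ (0.396, 0.896, -0.200); φ = arcsin(p_z) ≈ -11.55°, λ = atan2(p_y, p_x) ≈ 66.15°.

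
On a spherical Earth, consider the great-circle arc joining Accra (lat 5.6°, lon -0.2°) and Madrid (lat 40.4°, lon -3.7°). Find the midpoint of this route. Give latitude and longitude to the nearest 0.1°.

From cos δ = sin φ₁ sin φ₂ + cos φ₁ cos φ₂ cos Δλ, the central angle is δ ≈ 0.610 rad (34.9°).
Interpolate at f = 1/2 with slerp weights a = sin((1−f)δ)/sin δ ≈ 0.524, b = sin(fδ)/sin δ ≈ 0.524.
p = a·p₁ + b·p₂ ≈ (0.920, -0.028, 0.391); φ = arcsin(p_z) ≈ 23.01°, λ = atan2(p_y, p_x) ≈ -1.72°.

≈ lat 23.0°, lon -1.7°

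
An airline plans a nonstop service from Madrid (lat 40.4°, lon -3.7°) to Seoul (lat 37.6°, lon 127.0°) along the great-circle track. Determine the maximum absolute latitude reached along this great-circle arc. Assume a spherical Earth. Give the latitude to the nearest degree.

≈ 63°

The great circle lies in the plane with unit normal n̂ = (p₁ × p₂)/|p₁ × p₂|.
Here n̂_z ≈ +0.457; the vertex latitude is φ_max = arccos|n̂_z| ≈ 62.8°.
Check via Clairaut: cos φ_max = |cos φ₁| · sin C = cos(40.4°)·sin(36.9°) ≈ 0.457, again giving ≈ 62.8°.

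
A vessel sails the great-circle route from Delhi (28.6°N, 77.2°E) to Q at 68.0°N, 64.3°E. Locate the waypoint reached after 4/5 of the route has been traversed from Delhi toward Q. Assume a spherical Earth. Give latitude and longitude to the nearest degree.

Convert each endpoint to a unit vector on the sphere (x = cos φ cos λ, y = cos φ sin λ, z = sin φ).
The central angle between the endpoints is δ = arccos(p₁·p₂) ≈ 0.701 rad (40.1°).
Interpolate at f = 4/5 with slerp weights a = sin((1−f)δ)/sin δ ≈ 0.217, b = sin(fδ)/sin δ ≈ 0.825.
p = a·p₁ + b·p₂ ≈ (0.176, 0.464, 0.868); φ = arcsin(p_z) ≈ 60.26°, λ = atan2(p_y, p_x) ≈ 69.21°.

≈ 60°N, 69°E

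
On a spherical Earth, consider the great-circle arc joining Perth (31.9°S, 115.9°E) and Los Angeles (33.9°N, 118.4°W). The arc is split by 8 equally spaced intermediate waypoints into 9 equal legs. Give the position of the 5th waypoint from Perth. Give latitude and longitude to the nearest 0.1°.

≈ 6.6°N, 176.4°W

From cos δ = sin φ₁ sin φ₂ + cos φ₁ cos φ₂ cos Δλ, the central angle is δ ≈ 2.355 rad (134.9°).
Interpolate at f = 5/9 with slerp weights a = sin((1−f)δ)/sin δ ≈ 1.222, b = sin(fδ)/sin δ ≈ 1.363.
p = a·p₁ + b·p₂ ≈ (-0.991, -0.062, 0.115); φ = arcsin(p_z) ≈ 6.58°, λ = atan2(p_y, p_x) ≈ -176.42°.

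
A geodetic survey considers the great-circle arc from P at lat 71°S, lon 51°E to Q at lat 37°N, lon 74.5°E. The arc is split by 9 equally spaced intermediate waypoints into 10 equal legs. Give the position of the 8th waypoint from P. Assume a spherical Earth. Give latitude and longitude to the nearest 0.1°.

≈ lat 15.3°N, lon 71.5°E

From cos δ = sin φ₁ sin φ₂ + cos φ₁ cos φ₂ cos Δλ, the central angle is δ ≈ 1.908 rad (109.3°).
Interpolate at f = 8/10 with slerp weights a = sin((1−f)δ)/sin δ ≈ 0.395, b = sin(fδ)/sin δ ≈ 1.059.
p = a·p₁ + b·p₂ ≈ (0.307, 0.914, 0.264); φ = arcsin(p_z) ≈ 15.31°, λ = atan2(p_y, p_x) ≈ 71.46°.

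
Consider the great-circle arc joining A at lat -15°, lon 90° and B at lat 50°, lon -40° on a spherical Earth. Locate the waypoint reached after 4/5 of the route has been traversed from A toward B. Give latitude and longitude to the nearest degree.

From cos δ = sin φ₁ sin φ₂ + cos φ₁ cos φ₂ cos Δλ, the central angle is δ ≈ 2.211 rad (126.7°).
Interpolate at f = 4/5 with slerp weights a = sin((1−f)δ)/sin δ ≈ 0.534, b = sin(fδ)/sin δ ≈ 1.223.
p = a·p₁ + b·p₂ ≈ (0.602, 0.010, 0.798); φ = arcsin(p_z) ≈ 52.98°, λ = atan2(p_y, p_x) ≈ 0.98°.

≈ lat 53°, lon 1°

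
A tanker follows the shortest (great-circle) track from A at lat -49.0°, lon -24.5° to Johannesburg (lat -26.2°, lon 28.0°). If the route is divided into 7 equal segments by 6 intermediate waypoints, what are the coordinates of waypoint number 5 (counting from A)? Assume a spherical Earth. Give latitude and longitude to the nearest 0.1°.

Write both endpoints as unit vectors p₁, p₂ with components (cos φ cos λ, cos φ sin λ, sin φ).
The central angle between the endpoints is δ = arccos(p₁·p₂) ≈ 0.807 rad (46.2°).
Interpolate at f = 5/7 with slerp weights a = sin((1−f)δ)/sin δ ≈ 0.316, b = sin(fδ)/sin δ ≈ 0.755.
p = a·p₁ + b·p₂ ≈ (0.787, 0.232, -0.572); φ = arcsin(p_z) ≈ -34.89°, λ = atan2(p_y, p_x) ≈ 16.42°.

≈ lat -34.9°, lon 16.4°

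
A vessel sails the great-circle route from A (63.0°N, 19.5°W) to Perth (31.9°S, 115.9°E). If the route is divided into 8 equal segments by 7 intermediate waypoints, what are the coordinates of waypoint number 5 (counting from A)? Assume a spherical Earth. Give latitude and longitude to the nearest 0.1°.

Convert each endpoint to a unit vector on the sphere (x = cos φ cos λ, y = cos φ sin λ, z = sin φ).
The central angle between the endpoints is δ = arccos(p₁·p₂) ≈ 2.412 rad (138.2°).
Interpolate at f = 5/8 with slerp weights a = sin((1−f)δ)/sin δ ≈ 1.179, b = sin(fδ)/sin δ ≈ 1.497.
p = a·p₁ + b·p₂ ≈ (-0.051, 0.964, 0.259); φ = arcsin(p_z) ≈ 15.04°, λ = atan2(p_y, p_x) ≈ 93.00°.

≈ (15.0°N, 93.0°E)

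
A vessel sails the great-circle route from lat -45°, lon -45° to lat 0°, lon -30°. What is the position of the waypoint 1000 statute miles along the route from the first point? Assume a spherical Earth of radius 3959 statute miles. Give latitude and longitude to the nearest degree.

≈ lat -31°, lon -39°

Write both endpoints as unit vectors p₁, p₂ with components (cos φ cos λ, cos φ sin λ, sin φ).
The central angle between the endpoints is δ = arccos(p₁·p₂) ≈ 0.819 rad (46.9°). The total great-circle distance is δ·R ≈ 0.819 × 3959 ≈ 3242 mi, so the target fraction is f = 1000/3242 ≈ 0.308.
Interpolate at f ≈ 0.308 with slerp weights a = sin((1−f)δ)/sin δ ≈ 0.735, b = sin(fδ)/sin δ ≈ 0.342.
p = a·p₁ + b·p₂ ≈ (0.664, -0.538, -0.519); φ = arcsin(p_z) ≈ -31.29°, λ = atan2(p_y, p_x) ≈ -39.05°.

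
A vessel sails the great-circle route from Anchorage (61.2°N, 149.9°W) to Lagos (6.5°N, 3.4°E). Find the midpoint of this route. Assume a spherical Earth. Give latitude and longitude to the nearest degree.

Convert each endpoint to a unit vector on the sphere (x = cos φ cos λ, y = cos φ sin λ, z = sin φ).
The central angle between the endpoints is δ = arccos(p₁·p₂) ≈ 1.905 rad (109.2°).
Interpolate at f = 1/2 with slerp weights a = sin((1−f)δ)/sin δ ≈ 0.863, b = sin(fδ)/sin δ ≈ 0.863.
p = a·p₁ + b·p₂ ≈ (0.496, -0.158, 0.854); φ = arcsin(p_z) ≈ 58.63°, λ = atan2(p_y, p_x) ≈ -17.62°.

≈ 59°N, 18°W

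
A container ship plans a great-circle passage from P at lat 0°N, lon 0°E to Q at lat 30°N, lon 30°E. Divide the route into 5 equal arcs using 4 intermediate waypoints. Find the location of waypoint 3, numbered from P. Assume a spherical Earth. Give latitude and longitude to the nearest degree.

The haversine formula gives a central angle δ ≈ 0.723 rad (41.4°) between the endpoints.
Interpolate at f = 3/5 with slerp weights a = sin((1−f)δ)/sin δ ≈ 0.431, b = sin(fδ)/sin δ ≈ 0.635.
p = a·p₁ + b·p₂ ≈ (0.907, 0.275, 0.318); φ = arcsin(p_z) ≈ 18.52°, λ = atan2(p_y, p_x) ≈ 16.86°.

≈ lat 19°N, lon 17°E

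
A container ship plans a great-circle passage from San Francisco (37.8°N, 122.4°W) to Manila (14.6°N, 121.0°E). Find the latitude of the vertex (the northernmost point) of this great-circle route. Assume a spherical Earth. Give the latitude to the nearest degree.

≈ 46°N

The great circle lies in the plane with unit normal n̂ = (p₁ × p₂)/|p₁ × p₂|.
Here n̂_z ≈ -0.696; the vertex latitude is φ_max = arccos|n̂_z| ≈ 45.9°.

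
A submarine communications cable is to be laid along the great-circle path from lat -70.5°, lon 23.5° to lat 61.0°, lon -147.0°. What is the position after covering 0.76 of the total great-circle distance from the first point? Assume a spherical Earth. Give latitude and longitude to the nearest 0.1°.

≈ lat 21.2°, lon -134.5°

Convert each endpoint to a unit vector on the sphere (x = cos φ cos λ, y = cos φ sin λ, z = sin φ).
The central angle between the endpoints is δ = arccos(p₁·p₂) ≈ 2.963 rad (169.8°).
Interpolate at f = 0.76 with slerp weights a = sin((1−f)δ)/sin δ ≈ 3.671, b = sin(fδ)/sin δ ≈ 4.370.
p = a·p₁ + b·p₂ ≈ (-0.653, -0.665, 0.362); φ = arcsin(p_z) ≈ 21.21°, λ = atan2(p_y, p_x) ≈ -134.47°.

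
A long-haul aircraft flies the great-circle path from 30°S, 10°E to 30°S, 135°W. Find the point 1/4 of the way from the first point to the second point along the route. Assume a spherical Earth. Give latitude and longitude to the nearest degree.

Write both endpoints as unit vectors p₁, p₂ with components (cos φ cos λ, cos φ sin λ, sin φ).
The central angle between the endpoints is δ = arccos(p₁·p₂) ≈ 1.944 rad (111.4°).
Interpolate at f = 1/4 with slerp weights a = sin((1−f)δ)/sin δ ≈ 1.067, b = sin(fδ)/sin δ ≈ 0.502.
p = a·p₁ + b·p₂ ≈ (0.603, -0.147, -0.784); φ = arcsin(p_z) ≈ -51.65°, λ = atan2(p_y, p_x) ≈ -13.67°.

≈ 52°S, 14°W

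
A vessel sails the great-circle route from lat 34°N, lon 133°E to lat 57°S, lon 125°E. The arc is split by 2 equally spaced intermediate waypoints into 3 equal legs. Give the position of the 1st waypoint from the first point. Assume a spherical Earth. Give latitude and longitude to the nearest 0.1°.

≈ lat 3.7°N, lon 130.8°E

Write both endpoints as unit vectors p₁, p₂ with components (cos φ cos λ, cos φ sin λ, sin φ).
The central angle between the endpoints is δ = arccos(p₁·p₂) ≈ 1.593 rad (91.3°).
Interpolate at f = 1/3 with slerp weights a = sin((1−f)δ)/sin δ ≈ 0.873, b = sin(fδ)/sin δ ≈ 0.506.
p = a·p₁ + b·p₂ ≈ (-0.652, 0.756, 0.064); φ = arcsin(p_z) ≈ 3.65°, λ = atan2(p_y, p_x) ≈ 130.80°.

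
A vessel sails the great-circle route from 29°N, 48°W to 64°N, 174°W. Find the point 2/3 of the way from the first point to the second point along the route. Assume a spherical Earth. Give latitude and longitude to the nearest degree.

From cos δ = sin φ₁ sin φ₂ + cos φ₁ cos φ₂ cos Δλ, the central angle is δ ≈ 1.359 rad (77.9°).
Interpolate at f = 2/3 with slerp weights a = sin((1−f)δ)/sin δ ≈ 0.448, b = sin(fδ)/sin δ ≈ 0.805.
p = a·p₁ + b·p₂ ≈ (-0.089, -0.328, 0.941); φ = arcsin(p_z) ≈ 70.14°, λ = atan2(p_y, p_x) ≈ -105.19°.

≈ 70°N, 105°W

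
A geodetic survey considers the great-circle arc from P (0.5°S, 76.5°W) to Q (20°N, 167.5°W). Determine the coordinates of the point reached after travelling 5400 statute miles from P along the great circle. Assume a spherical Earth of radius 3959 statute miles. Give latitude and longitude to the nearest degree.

≈ (19°N, 154°W)

Convert each endpoint to a unit vector on the sphere (x = cos φ cos λ, y = cos φ sin λ, z = sin φ).
The central angle between the endpoints is δ = arccos(p₁·p₂) ≈ 1.590 rad (91.1°). The total great-circle distance is δ·R ≈ 1.590 × 3959 ≈ 6296 mi, so the target fraction is f = 5400/6296 ≈ 0.858.
Interpolate at f ≈ 0.858 with slerp weights a = sin((1−f)δ)/sin δ ≈ 0.224, b = sin(fδ)/sin δ ≈ 0.979.
p = a·p₁ + b·p₂ ≈ (-0.846, -0.417, 0.333); φ = arcsin(p_z) ≈ 19.44°, λ = atan2(p_y, p_x) ≈ -153.74°.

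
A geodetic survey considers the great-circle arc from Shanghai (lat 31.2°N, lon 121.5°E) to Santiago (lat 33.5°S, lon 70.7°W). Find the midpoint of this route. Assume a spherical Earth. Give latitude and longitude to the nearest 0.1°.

≈ lat 10.6°S, lon 161.4°W

Convert each endpoint to a unit vector on the sphere (x = cos φ cos λ, y = cos φ sin λ, z = sin φ).
The central angle between the endpoints is δ = arccos(p₁·p₂) ≈ 2.957 rad (169.4°).
Interpolate at f = 1/2 with slerp weights a = sin((1−f)δ)/sin δ ≈ 5.437, b = sin(fδ)/sin δ ≈ 5.437.
p = a·p₁ + b·p₂ ≈ (-0.931, -0.314, -0.184); φ = arcsin(p_z) ≈ -10.62°, λ = atan2(p_y, p_x) ≈ -161.38°.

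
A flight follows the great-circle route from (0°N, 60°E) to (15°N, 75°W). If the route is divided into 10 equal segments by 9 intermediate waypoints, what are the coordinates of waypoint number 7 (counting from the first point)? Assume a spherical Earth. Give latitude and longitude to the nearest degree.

Convert each endpoint to a unit vector on the sphere (x = cos φ cos λ, y = cos φ sin λ, z = sin φ).
The central angle between the endpoints is δ = arccos(p₁·p₂) ≈ 2.323 rad (133.1°).
Interpolate at f = 7/10 with slerp weights a = sin((1−f)δ)/sin δ ≈ 0.879, b = sin(fδ)/sin δ ≈ 1.367.
p = a·p₁ + b·p₂ ≈ (0.781, -0.515, 0.354); φ = arcsin(p_z) ≈ 20.72°, λ = atan2(p_y, p_x) ≈ -33.37°.

≈ (21°N, 33°W)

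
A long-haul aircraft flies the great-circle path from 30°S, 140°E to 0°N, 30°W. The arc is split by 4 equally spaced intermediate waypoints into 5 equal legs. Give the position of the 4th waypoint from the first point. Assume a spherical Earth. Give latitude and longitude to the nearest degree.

Convert each endpoint to a unit vector on the sphere (x = cos φ cos λ, y = cos φ sin λ, z = sin φ).
The central angle between the endpoints is δ = arccos(p₁·p₂) ≈ 2.592 rad (148.5°).
Interpolate at f = 4/5 with slerp weights a = sin((1−f)δ)/sin δ ≈ 0.949, b = sin(fδ)/sin δ ≈ 1.678.
p = a·p₁ + b·p₂ ≈ (0.824, -0.311, -0.475); φ = arcsin(p_z) ≈ -28.33°, λ = atan2(p_y, p_x) ≈ -20.67°.

≈ 28°S, 21°W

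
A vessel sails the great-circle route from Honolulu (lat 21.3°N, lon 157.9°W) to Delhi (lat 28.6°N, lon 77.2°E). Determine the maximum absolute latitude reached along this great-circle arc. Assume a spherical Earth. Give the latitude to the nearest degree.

The great circle lies in the plane with unit normal n̂ = (p₁ × p₂)/|p₁ × p₂|.
Here n̂_z ≈ -0.702; the vertex latitude is φ_max = arccos|n̂_z| ≈ 45.4°.
Check via Clairaut: cos φ_max = |cos φ₁| · sin C = cos(21.3°)·sin(48.9°) ≈ 0.702, again giving ≈ 45.4°.

≈ 45°N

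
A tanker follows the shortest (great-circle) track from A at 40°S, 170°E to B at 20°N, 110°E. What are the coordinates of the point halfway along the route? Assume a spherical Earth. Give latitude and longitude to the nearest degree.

The haversine formula gives a central angle δ ≈ 1.430 rad (81.9°) between the endpoints.
Interpolate at f = 1/2 with slerp weights a = sin((1−f)δ)/sin δ ≈ 0.662, b = sin(fδ)/sin δ ≈ 0.662.
p = a·p₁ + b·p₂ ≈ (-0.712, 0.673, -0.199); φ = arcsin(p_z) ≈ -11.49°, λ = atan2(p_y, p_x) ≈ 136.64°.

≈ 11°S, 137°E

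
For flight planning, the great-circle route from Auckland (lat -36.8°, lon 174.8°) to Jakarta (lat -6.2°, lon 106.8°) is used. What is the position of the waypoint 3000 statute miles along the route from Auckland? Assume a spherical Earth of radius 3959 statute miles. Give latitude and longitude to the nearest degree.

≈ lat -21°, lon 128°

The haversine formula gives a central angle δ ≈ 1.199 rad (68.7°) between the endpoints. The total great-circle distance is δ·R ≈ 1.199 × 3959 ≈ 4749 mi, so the target fraction is f = 3000/4749 ≈ 0.632.
Interpolate at f ≈ 0.632 with slerp weights a = sin((1−f)δ)/sin δ ≈ 0.459, b = sin(fδ)/sin δ ≈ 0.738.
p = a·p₁ + b·p₂ ≈ (-0.578, 0.735, -0.354); φ = arcsin(p_z) ≈ -20.76°, λ = atan2(p_y, p_x) ≈ 128.16°.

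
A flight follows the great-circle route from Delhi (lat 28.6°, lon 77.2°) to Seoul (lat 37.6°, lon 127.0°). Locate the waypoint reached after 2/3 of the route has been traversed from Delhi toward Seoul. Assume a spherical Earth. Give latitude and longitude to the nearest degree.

The haversine formula gives a central angle δ ≈ 0.736 rad (42.2°) between the endpoints.
Interpolate at f = 2/3 with slerp weights a = sin((1−f)δ)/sin δ ≈ 0.362, b = sin(fδ)/sin δ ≈ 0.702.
p = a·p₁ + b·p₂ ≈ (-0.264, 0.754, 0.601); φ = arcsin(p_z) ≈ 36.98°, λ = atan2(p_y, p_x) ≈ 109.32°.

≈ lat 37°, lon 109°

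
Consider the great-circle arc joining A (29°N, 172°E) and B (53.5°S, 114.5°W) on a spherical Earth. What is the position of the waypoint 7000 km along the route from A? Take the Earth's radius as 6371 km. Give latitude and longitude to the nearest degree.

≈ (24°S, 153°W)

Write both endpoints as unit vectors p₁, p₂ with components (cos φ cos λ, cos φ sin λ, sin φ).
The central angle between the endpoints is δ = arccos(p₁·p₂) ≈ 1.815 rad (104.0°). The total great-circle distance is δ·R ≈ 1.815 × 6371 ≈ 11565 km, so the target fraction is f = 7000/11565 ≈ 0.605.
Interpolate at f ≈ 0.605 with slerp weights a = sin((1−f)δ)/sin δ ≈ 0.677, b = sin(fδ)/sin δ ≈ 0.918.
p = a·p₁ + b·p₂ ≈ (-0.813, -0.414, -0.410); φ = arcsin(p_z) ≈ -24.19°, λ = atan2(p_y, p_x) ≈ -152.98°.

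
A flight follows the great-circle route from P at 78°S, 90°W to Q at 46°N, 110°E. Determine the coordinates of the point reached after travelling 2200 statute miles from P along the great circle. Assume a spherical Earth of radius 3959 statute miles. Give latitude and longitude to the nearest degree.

The haversine formula gives a central angle δ ≈ 2.567 rad (147.1°) between the endpoints. The total great-circle distance is δ·R ≈ 2.567 × 3959 ≈ 10162 mi, so the target fraction is f = 2200/10162 ≈ 0.216.
Interpolate at f ≈ 0.216 with slerp weights a = sin((1−f)δ)/sin δ ≈ 1.664, b = sin(fδ)/sin δ ≈ 0.970.
p = a·p₁ + b·p₂ ≈ (-0.231, 0.287, -0.930); φ = arcsin(p_z) ≈ -68.38°, λ = atan2(p_y, p_x) ≈ 128.73°.

≈ 68°S, 129°E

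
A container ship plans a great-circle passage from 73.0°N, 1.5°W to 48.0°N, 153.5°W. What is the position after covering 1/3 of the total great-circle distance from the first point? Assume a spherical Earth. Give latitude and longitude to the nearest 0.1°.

≈ 82.9°N, 98.5°W

Write both endpoints as unit vectors p₁, p₂ with components (cos φ cos λ, cos φ sin λ, sin φ).
The central angle between the endpoints is δ = arccos(p₁·p₂) ≈ 1.003 rad (57.5°).
Interpolate at f = 1/3 with slerp weights a = sin((1−f)δ)/sin δ ≈ 0.735, b = sin(fδ)/sin δ ≈ 0.389.
p = a·p₁ + b·p₂ ≈ (-0.018, -0.122, 0.992); φ = arcsin(p_z) ≈ 82.92°, λ = atan2(p_y, p_x) ≈ -98.47°.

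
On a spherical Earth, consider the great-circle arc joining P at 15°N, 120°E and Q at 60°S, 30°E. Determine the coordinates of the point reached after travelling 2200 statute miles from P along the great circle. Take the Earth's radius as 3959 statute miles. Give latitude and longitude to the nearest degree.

Convert each endpoint to a unit vector on the sphere (x = cos φ cos λ, y = cos φ sin λ, z = sin φ).
The central angle between the endpoints is δ = arccos(p₁·p₂) ≈ 1.797 rad (103.0°). The total great-circle distance is δ·R ≈ 1.797 × 3959 ≈ 7114 mi, so the target fraction is f = 2200/7114 ≈ 0.309.
Interpolate at f ≈ 0.309 with slerp weights a = sin((1−f)δ)/sin δ ≈ 0.971, b = sin(fδ)/sin δ ≈ 0.541.
p = a·p₁ + b·p₂ ≈ (-0.234, 0.947, -0.218); φ = arcsin(p_z) ≈ -12.56°, λ = atan2(p_y, p_x) ≈ 103.90°.

≈ 13°S, 104°E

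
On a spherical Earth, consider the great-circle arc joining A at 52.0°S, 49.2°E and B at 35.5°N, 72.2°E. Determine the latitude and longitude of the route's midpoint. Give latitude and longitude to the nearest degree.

≈ 8°S, 62°E

Write both endpoints as unit vectors p₁, p₂ with components (cos φ cos λ, cos φ sin λ, sin φ).
The central angle between the endpoints is δ = arccos(p₁·p₂) ≈ 1.567 rad (89.8°).
Interpolate at f = 1/2 with slerp weights a = sin((1−f)δ)/sin δ ≈ 0.706, b = sin(fδ)/sin δ ≈ 0.706.
p = a·p₁ + b·p₂ ≈ (0.460, 0.876, -0.146); φ = arcsin(p_z) ≈ -8.41°, λ = atan2(p_y, p_x) ≈ 62.32°.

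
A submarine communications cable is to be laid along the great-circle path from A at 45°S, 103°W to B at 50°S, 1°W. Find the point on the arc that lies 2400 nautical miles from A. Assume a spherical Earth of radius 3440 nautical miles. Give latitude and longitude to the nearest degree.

≈ 60°S, 39°W

Write both endpoints as unit vectors p₁, p₂ with components (cos φ cos λ, cos φ sin λ, sin φ).
The central angle between the endpoints is δ = arccos(p₁·p₂) ≈ 1.107 rad (63.4°). The total great-circle distance is δ·R ≈ 1.107 × 3440 ≈ 3809 nmi, so the target fraction is f = 2400/3809 ≈ 0.630.
Interpolate at f ≈ 0.630 with slerp weights a = sin((1−f)δ)/sin δ ≈ 0.445, b = sin(fδ)/sin δ ≈ 0.718.
p = a·p₁ + b·p₂ ≈ (0.391, -0.315, -0.865); φ = arcsin(p_z) ≈ -59.88°, λ = atan2(p_y, p_x) ≈ -38.85°.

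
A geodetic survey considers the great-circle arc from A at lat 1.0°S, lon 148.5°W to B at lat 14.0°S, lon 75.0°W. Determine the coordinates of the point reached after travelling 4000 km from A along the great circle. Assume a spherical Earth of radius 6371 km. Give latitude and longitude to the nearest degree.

Write both endpoints as unit vectors p₁, p₂ with components (cos φ cos λ, cos φ sin λ, sin φ).
The central angle between the endpoints is δ = arccos(p₁·p₂) ≈ 1.287 rad (73.8°). The total great-circle distance is δ·R ≈ 1.287 × 6371 ≈ 8201 km, so the target fraction is f = 4000/8201 ≈ 0.488.
Interpolate at f ≈ 0.488 with slerp weights a = sin((1−f)δ)/sin δ ≈ 0.638, b = sin(fδ)/sin δ ≈ 0.612.
p = a·p₁ + b·p₂ ≈ (-0.390, -0.907, -0.159); φ = arcsin(p_z) ≈ -9.16°, λ = atan2(p_y, p_x) ≈ -113.29°.

≈ lat 9°S, lon 113°W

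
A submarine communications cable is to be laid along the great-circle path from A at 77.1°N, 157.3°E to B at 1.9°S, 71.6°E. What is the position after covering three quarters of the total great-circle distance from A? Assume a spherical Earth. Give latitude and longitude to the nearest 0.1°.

From cos δ = sin φ₁ sin φ₂ + cos φ₁ cos φ₂ cos Δλ, the central angle is δ ≈ 1.586 rad (90.9°).
Interpolate at f = 3/4 with slerp weights a = sin((1−f)δ)/sin δ ≈ 0.386, b = sin(fδ)/sin δ ≈ 0.928.
p = a·p₁ + b·p₂ ≈ (0.213, 0.914, 0.346); φ = arcsin(p_z) ≈ 20.23°, λ = atan2(p_y, p_x) ≈ 76.86°.

≈ 20.2°N, 76.9°E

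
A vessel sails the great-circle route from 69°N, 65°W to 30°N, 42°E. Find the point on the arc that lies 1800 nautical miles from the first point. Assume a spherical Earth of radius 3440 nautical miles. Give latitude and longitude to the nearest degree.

Convert each endpoint to a unit vector on the sphere (x = cos φ cos λ, y = cos φ sin λ, z = sin φ).
The central angle between the endpoints is δ = arccos(p₁·p₂) ≈ 1.185 rad (67.9°). The total great-circle distance is δ·R ≈ 1.185 × 3440 ≈ 4077 nmi, so the target fraction is f = 1800/4077 ≈ 0.441.
Interpolate at f ≈ 0.441 with slerp weights a = sin((1−f)δ)/sin δ ≈ 0.663, b = sin(fδ)/sin δ ≈ 0.539.
p = a·p₁ + b·p₂ ≈ (0.448, 0.097, 0.889); φ = arcsin(p_z) ≈ 62.75°, λ = atan2(p_y, p_x) ≈ 12.23°.

≈ 63°N, 12°E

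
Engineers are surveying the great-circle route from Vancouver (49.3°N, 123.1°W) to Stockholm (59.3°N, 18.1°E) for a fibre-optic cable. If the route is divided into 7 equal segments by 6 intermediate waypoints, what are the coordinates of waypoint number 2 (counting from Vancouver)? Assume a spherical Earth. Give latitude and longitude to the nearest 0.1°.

The haversine formula gives a central angle δ ≈ 1.168 rad (66.9°) between the endpoints.
Interpolate at f = 2/7 with slerp weights a = sin((1−f)δ)/sin δ ≈ 0.805, b = sin(fδ)/sin δ ≈ 0.356.
p = a·p₁ + b·p₂ ≈ (-0.114, -0.383, 0.917); φ = arcsin(p_z) ≈ 66.42°, λ = atan2(p_y, p_x) ≈ -106.56°.

≈ 66.4°N, 106.6°W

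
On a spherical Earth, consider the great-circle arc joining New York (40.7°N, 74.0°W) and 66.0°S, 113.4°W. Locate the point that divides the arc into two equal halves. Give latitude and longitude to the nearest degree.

≈ 13°S, 88°W

From cos δ = sin φ₁ sin φ₂ + cos φ₁ cos φ₂ cos Δλ, the central angle is δ ≈ 1.936 rad (110.9°).
Interpolate at f = 1/2 with slerp weights a = sin((1−f)δ)/sin δ ≈ 0.882, b = sin(fδ)/sin δ ≈ 0.882.
p = a·p₁ + b·p₂ ≈ (0.042, -0.972, -0.231); φ = arcsin(p_z) ≈ -13.33°, λ = atan2(p_y, p_x) ≈ -87.54°.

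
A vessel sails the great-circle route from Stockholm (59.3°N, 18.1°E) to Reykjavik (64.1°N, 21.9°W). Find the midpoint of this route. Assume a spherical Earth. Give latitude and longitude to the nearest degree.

Convert each endpoint to a unit vector on the sphere (x = cos φ cos λ, y = cos φ sin λ, z = sin φ).
The central angle between the endpoints is δ = arccos(p₁·p₂) ≈ 0.335 rad (19.2°).
Interpolate at f = 1/2 with slerp weights a = sin((1−f)δ)/sin δ ≈ 0.507, b = sin(fδ)/sin δ ≈ 0.507.
p = a·p₁ + b·p₂ ≈ (0.452, -0.002, 0.892); φ = arcsin(p_z) ≈ 63.15°, λ = atan2(p_y, p_x) ≈ -0.28°.

≈ 63°N, 0°E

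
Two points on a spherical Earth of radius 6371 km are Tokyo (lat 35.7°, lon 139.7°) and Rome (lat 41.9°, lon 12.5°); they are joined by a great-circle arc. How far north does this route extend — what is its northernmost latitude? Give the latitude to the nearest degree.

≈ 61°

The great circle lies in the plane with unit normal n̂ = (p₁ × p₂)/|p₁ × p₂|.
Here n̂_z ≈ -0.482; the vertex latitude is φ_max = arccos|n̂_z| ≈ 61.2°.
Check via Clairaut: cos φ_max = |cos φ₁| · sin C = cos(35.7°)·sin(36.4°) ≈ 0.482, again giving ≈ 61.2°.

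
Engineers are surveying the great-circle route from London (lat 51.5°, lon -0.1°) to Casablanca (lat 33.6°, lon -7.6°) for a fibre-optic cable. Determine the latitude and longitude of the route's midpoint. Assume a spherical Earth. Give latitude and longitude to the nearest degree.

Write both endpoints as unit vectors p₁, p₂ with components (cos φ cos λ, cos φ sin λ, sin φ).
The central angle between the endpoints is δ = arccos(p₁·p₂) ≈ 0.327 rad (18.7°).
Interpolate at f = 1/2 with slerp weights a = sin((1−f)δ)/sin δ ≈ 0.507, b = sin(fδ)/sin δ ≈ 0.507.
p = a·p₁ + b·p₂ ≈ (0.734, -0.056, 0.677); φ = arcsin(p_z) ≈ 42.61°, λ = atan2(p_y, p_x) ≈ -4.39°.

≈ lat 43°, lon -4°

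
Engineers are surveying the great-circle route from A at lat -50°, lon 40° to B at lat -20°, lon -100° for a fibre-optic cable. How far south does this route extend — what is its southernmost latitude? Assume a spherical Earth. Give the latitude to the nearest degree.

The great circle lies in the plane with unit normal n̂ = (p₁ × p₂)/|p₁ × p₂|.
Here n̂_z ≈ -0.396; the vertex latitude is φ_max = arccos|n̂_z| ≈ 66.7°.

≈ -67°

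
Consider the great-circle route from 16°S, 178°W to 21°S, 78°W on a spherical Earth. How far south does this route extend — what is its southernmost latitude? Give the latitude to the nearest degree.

The great circle lies in the plane with unit normal n̂ = (p₁ × p₂)/|p₁ × p₂|.
Here n̂_z ≈ +0.885; the vertex latitude is φ_max = arccos|n̂_z| ≈ 27.7°.
Check via Clairaut: cos φ_max = |cos φ₁| · sin C = cos(16.0°)·sin(112.9°) ≈ 0.885, again giving ≈ 27.7°.

≈ 28°S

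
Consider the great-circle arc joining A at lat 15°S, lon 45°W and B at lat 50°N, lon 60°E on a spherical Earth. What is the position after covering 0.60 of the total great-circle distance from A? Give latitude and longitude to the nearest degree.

≈ lat 34°N, lon 2°E

From cos δ = sin φ₁ sin φ₂ + cos φ₁ cos φ₂ cos Δλ, the central angle is δ ≈ 1.938 rad (111.0°).
Interpolate at f = 0.60 with slerp weights a = sin((1−f)δ)/sin δ ≈ 0.750, b = sin(fδ)/sin δ ≈ 0.983.
p = a·p₁ + b·p₂ ≈ (0.828, 0.035, 0.559); φ = arcsin(p_z) ≈ 34.01°, λ = atan2(p_y, p_x) ≈ 2.44°.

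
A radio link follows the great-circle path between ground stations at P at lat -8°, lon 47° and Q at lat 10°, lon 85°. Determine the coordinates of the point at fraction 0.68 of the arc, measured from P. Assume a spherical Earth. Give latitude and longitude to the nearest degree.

≈ lat 4°, lon 73°

Write both endpoints as unit vectors p₁, p₂ with components (cos φ cos λ, cos φ sin λ, sin φ).
The central angle between the endpoints is δ = arccos(p₁·p₂) ≈ 0.731 rad (41.9°).
Interpolate at f = 0.68 with slerp weights a = sin((1−f)δ)/sin δ ≈ 0.347, b = sin(fδ)/sin δ ≈ 0.714.
p = a·p₁ + b·p₂ ≈ (0.296, 0.952, 0.076); φ = arcsin(p_z) ≈ 4.34°, λ = atan2(p_y, p_x) ≈ 72.74°.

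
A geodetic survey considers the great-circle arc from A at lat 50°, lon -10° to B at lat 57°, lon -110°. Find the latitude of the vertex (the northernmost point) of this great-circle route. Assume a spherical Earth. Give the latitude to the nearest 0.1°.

≈ 64.9°

The great circle lies in the plane with unit normal n̂ = (p₁ × p₂)/|p₁ × p₂|.
Here n̂_z ≈ -0.424; the vertex latitude is φ_max = arccos|n̂_z| ≈ 64.9°.
Check via Clairaut: cos φ_max = |cos φ₁| · sin C = cos(50.0°)·sin(41.3°) ≈ 0.424, again giving ≈ 64.9°.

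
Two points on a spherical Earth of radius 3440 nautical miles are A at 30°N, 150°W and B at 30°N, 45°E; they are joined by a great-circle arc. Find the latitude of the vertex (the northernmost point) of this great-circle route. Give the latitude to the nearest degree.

≈ 77°N

The great circle lies in the plane with unit normal n̂ = (p₁ × p₂)/|p₁ × p₂|.
Here n̂_z ≈ -0.221; the vertex latitude is φ_max = arccos|n̂_z| ≈ 77.3°.
Check via Clairaut: cos φ_max = |cos φ₁| · sin C = cos(30.0°)·sin(14.8°) ≈ 0.221, again giving ≈ 77.3°.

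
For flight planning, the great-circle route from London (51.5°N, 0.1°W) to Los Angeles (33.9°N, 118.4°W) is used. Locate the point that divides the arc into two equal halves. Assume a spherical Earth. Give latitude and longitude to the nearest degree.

≈ (60°N, 73°W)

Convert each endpoint to a unit vector on the sphere (x = cos φ cos λ, y = cos φ sin λ, z = sin φ).
The central angle between the endpoints is δ = arccos(p₁·p₂) ≈ 1.378 rad (79.0°).
Interpolate at f = 1/2 with slerp weights a = sin((1−f)δ)/sin δ ≈ 0.648, b = sin(fδ)/sin δ ≈ 0.648.
p = a·p₁ + b·p₂ ≈ (0.148, -0.474, 0.868); φ = arcsin(p_z) ≈ 60.26°, λ = atan2(p_y, p_x) ≈ -72.70°.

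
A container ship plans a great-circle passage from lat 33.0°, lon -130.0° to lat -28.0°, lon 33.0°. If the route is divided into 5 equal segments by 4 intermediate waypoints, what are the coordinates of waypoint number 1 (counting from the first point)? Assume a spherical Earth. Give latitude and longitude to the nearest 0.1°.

Convert each endpoint to a unit vector on the sphere (x = cos φ cos λ, y = cos φ sin λ, z = sin φ).
The central angle between the endpoints is δ = arccos(p₁·p₂) ≈ 2.872 rad (164.5°).
Interpolate at f = 1/5 with slerp weights a = sin((1−f)δ)/sin δ ≈ 2.805, b = sin(fδ)/sin δ ≈ 2.039.
p = a·p₁ + b·p₂ ≈ (-0.002, -0.821, 0.570); φ = arcsin(p_z) ≈ 34.77°, λ = atan2(p_y, p_x) ≈ -90.15°.

≈ lat 34.8°, lon -90.2°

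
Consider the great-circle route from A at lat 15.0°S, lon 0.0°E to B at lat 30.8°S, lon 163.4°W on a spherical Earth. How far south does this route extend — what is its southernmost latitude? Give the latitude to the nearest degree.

The great circle lies in the plane with unit normal n̂ = (p₁ × p₂)/|p₁ × p₂|.
Here n̂_z ≈ -0.316; the vertex latitude is φ_max = arccos|n̂_z| ≈ 71.6°.
Check via Clairaut: cos φ_max = |cos φ₁| · sin C = cos(15.0°)·sin(160.9°) ≈ 0.316, again giving ≈ 71.6°.

≈ 72°S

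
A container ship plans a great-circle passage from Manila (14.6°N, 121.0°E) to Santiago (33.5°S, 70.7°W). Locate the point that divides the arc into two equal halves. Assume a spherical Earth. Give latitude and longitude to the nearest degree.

The haversine formula gives a central angle δ ≈ 2.763 rad (158.3°) between the endpoints.
Interpolate at f = 1/2 with slerp weights a = sin((1−f)δ)/sin δ ≈ 2.660, b = sin(fδ)/sin δ ≈ 2.660.
p = a·p₁ + b·p₂ ≈ (-0.593, 0.113, -0.798); φ = arcsin(p_z) ≈ -52.90°, λ = atan2(p_y, p_x) ≈ 169.21°.

≈ 53°S, 169°E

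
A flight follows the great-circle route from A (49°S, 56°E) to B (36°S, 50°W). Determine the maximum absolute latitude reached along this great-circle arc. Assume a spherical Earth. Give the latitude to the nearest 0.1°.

The great circle lies in the plane with unit normal n̂ = (p₁ × p₂)/|p₁ × p₂|.
Here n̂_z ≈ -0.534; the vertex latitude is φ_max = arccos|n̂_z| ≈ 57.7°.

≈ 57.7°S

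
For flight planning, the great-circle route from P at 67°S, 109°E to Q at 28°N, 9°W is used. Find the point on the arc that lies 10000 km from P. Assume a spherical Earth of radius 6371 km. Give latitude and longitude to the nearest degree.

≈ 6°S, 6°E

Write both endpoints as unit vectors p₁, p₂ with components (cos φ cos λ, cos φ sin λ, sin φ).
The central angle between the endpoints is δ = arccos(p₁·p₂) ≈ 2.207 rad (126.4°). The total great-circle distance is δ·R ≈ 2.207 × 6371 ≈ 14061 km, so the target fraction is f = 10000/14061 ≈ 0.711.
Interpolate at f ≈ 0.711 with slerp weights a = sin((1−f)δ)/sin δ ≈ 0.740, b = sin(fδ)/sin δ ≈ 1.243.
p = a·p₁ + b·p₂ ≈ (0.990, 0.102, -0.097); φ = arcsin(p_z) ≈ -5.59°, λ = atan2(p_y, p_x) ≈ 5.86°.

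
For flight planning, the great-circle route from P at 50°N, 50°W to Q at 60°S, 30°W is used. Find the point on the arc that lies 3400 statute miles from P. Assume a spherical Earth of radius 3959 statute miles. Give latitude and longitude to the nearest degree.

From cos δ = sin φ₁ sin φ₂ + cos φ₁ cos φ₂ cos Δλ, the central angle is δ ≈ 1.941 rad (111.2°). The total great-circle distance is δ·R ≈ 1.941 × 3959 ≈ 7683 mi, so the target fraction is f = 3400/7683 ≈ 0.443.
Interpolate at f ≈ 0.443 with slerp weights a = sin((1−f)δ)/sin δ ≈ 0.947, b = sin(fδ)/sin δ ≈ 0.812.
p = a·p₁ + b·p₂ ≈ (0.743, -0.669, 0.022); φ = arcsin(p_z) ≈ 1.27°, λ = atan2(p_y, p_x) ≈ -42.02°.

≈ 1°N, 42°W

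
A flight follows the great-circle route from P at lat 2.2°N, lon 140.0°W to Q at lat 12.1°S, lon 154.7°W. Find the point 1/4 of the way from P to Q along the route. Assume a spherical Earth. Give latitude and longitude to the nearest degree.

From cos δ = sin φ₁ sin φ₂ + cos φ₁ cos φ₂ cos Δλ, the central angle is δ ≈ 0.357 rad (20.4°).
Interpolate at f = 1/4 with slerp weights a = sin((1−f)δ)/sin δ ≈ 0.757, b = sin(fδ)/sin δ ≈ 0.255.
p = a·p₁ + b·p₂ ≈ (-0.805, -0.593, -0.024); φ = arcsin(p_z) ≈ -1.40°, λ = atan2(p_y, p_x) ≈ -143.63°.

≈ lat 1°S, lon 144°W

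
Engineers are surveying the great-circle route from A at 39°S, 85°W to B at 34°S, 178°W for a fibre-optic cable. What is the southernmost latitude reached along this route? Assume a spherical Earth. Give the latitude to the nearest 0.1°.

The great circle lies in the plane with unit normal n̂ = (p₁ × p₂)/|p₁ × p₂|.
Here n̂_z ≈ -0.679; the vertex latitude is φ_max = arccos|n̂_z| ≈ 47.3°.
Check via Clairaut: cos φ_max = |cos φ₁| · sin C = cos(39.0°)·sin(119.2°) ≈ 0.679, again giving ≈ 47.3°.

≈ 47.3°S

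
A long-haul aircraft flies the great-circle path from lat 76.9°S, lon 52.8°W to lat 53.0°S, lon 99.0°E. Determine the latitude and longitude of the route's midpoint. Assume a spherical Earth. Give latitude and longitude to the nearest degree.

≈ lat 77°S, lon 84°E

Convert each endpoint to a unit vector on the sphere (x = cos φ cos λ, y = cos φ sin λ, z = sin φ).
The central angle between the endpoints is δ = arccos(p₁·p₂) ≈ 0.853 rad (48.9°).
Interpolate at f = 1/2 with slerp weights a = sin((1−f)δ)/sin δ ≈ 0.549, b = sin(fδ)/sin δ ≈ 0.549.
p = a·p₁ + b·p₂ ≈ (0.024, 0.227, -0.974); φ = arcsin(p_z) ≈ -76.79°, λ = atan2(p_y, p_x) ≈ 84.08°.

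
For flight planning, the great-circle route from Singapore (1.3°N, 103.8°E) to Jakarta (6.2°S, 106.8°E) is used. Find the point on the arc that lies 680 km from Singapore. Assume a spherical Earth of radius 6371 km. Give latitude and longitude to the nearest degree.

Convert each endpoint to a unit vector on the sphere (x = cos φ cos λ, y = cos φ sin λ, z = sin φ).
The central angle between the endpoints is δ = arccos(p₁·p₂) ≈ 0.141 rad (8.1°). The total great-circle distance is δ·R ≈ 0.141 × 6371 ≈ 898 km, so the target fraction is f = 680/898 ≈ 0.757.
Interpolate at f ≈ 0.757 with slerp weights a = sin((1−f)δ)/sin δ ≈ 0.244, b = sin(fδ)/sin δ ≈ 0.758.
p = a·p₁ + b·p₂ ≈ (-0.276, 0.958, -0.076); φ = arcsin(p_z) ≈ -4.38°, λ = atan2(p_y, p_x) ≈ 106.07°.

≈ 4°S, 106°E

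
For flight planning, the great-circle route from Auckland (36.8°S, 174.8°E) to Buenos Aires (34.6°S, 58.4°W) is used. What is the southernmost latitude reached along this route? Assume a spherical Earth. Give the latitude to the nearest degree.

The great circle lies in the plane with unit normal n̂ = (p₁ × p₂)/|p₁ × p₂|.
Here n̂_z ≈ +0.529; the vertex latitude is φ_max = arccos|n̂_z| ≈ 58.1°.
Check via Clairaut: cos φ_max = |cos φ₁| · sin C = cos(36.8°)·sin(138.7°) ≈ 0.529, again giving ≈ 58.1°.

≈ 58°S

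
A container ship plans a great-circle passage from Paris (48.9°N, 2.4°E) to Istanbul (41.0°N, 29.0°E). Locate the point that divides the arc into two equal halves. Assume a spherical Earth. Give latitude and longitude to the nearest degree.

Convert each endpoint to a unit vector on the sphere (x = cos φ cos λ, y = cos φ sin λ, z = sin φ).
The central angle between the endpoints is δ = arccos(p₁·p₂) ≈ 0.354 rad (20.3°).
Interpolate at f = 1/2 with slerp weights a = sin((1−f)δ)/sin δ ≈ 0.508, b = sin(fδ)/sin δ ≈ 0.508.
p = a·p₁ + b·p₂ ≈ (0.669, 0.200, 0.716); φ = arcsin(p_z) ≈ 45.72°, λ = atan2(p_y, p_x) ≈ 16.63°.

≈ 46°N, 17°E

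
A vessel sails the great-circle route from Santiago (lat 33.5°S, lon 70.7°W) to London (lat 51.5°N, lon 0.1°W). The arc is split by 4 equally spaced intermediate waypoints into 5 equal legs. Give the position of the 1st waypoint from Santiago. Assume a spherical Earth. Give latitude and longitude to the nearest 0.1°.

From cos δ = sin φ₁ sin φ₂ + cos φ₁ cos φ₂ cos Δλ, the central angle is δ ≈ 1.833 rad (105.0°).
Interpolate at f = 1/5 with slerp weights a = sin((1−f)δ)/sin δ ≈ 1.030, b = sin(fδ)/sin δ ≈ 0.371.
p = a·p₁ + b·p₂ ≈ (0.515, -0.811, -0.278); φ = arcsin(p_z) ≈ -16.13°, λ = atan2(p_y, p_x) ≈ -57.58°.

≈ lat 16.1°S, lon 57.6°W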